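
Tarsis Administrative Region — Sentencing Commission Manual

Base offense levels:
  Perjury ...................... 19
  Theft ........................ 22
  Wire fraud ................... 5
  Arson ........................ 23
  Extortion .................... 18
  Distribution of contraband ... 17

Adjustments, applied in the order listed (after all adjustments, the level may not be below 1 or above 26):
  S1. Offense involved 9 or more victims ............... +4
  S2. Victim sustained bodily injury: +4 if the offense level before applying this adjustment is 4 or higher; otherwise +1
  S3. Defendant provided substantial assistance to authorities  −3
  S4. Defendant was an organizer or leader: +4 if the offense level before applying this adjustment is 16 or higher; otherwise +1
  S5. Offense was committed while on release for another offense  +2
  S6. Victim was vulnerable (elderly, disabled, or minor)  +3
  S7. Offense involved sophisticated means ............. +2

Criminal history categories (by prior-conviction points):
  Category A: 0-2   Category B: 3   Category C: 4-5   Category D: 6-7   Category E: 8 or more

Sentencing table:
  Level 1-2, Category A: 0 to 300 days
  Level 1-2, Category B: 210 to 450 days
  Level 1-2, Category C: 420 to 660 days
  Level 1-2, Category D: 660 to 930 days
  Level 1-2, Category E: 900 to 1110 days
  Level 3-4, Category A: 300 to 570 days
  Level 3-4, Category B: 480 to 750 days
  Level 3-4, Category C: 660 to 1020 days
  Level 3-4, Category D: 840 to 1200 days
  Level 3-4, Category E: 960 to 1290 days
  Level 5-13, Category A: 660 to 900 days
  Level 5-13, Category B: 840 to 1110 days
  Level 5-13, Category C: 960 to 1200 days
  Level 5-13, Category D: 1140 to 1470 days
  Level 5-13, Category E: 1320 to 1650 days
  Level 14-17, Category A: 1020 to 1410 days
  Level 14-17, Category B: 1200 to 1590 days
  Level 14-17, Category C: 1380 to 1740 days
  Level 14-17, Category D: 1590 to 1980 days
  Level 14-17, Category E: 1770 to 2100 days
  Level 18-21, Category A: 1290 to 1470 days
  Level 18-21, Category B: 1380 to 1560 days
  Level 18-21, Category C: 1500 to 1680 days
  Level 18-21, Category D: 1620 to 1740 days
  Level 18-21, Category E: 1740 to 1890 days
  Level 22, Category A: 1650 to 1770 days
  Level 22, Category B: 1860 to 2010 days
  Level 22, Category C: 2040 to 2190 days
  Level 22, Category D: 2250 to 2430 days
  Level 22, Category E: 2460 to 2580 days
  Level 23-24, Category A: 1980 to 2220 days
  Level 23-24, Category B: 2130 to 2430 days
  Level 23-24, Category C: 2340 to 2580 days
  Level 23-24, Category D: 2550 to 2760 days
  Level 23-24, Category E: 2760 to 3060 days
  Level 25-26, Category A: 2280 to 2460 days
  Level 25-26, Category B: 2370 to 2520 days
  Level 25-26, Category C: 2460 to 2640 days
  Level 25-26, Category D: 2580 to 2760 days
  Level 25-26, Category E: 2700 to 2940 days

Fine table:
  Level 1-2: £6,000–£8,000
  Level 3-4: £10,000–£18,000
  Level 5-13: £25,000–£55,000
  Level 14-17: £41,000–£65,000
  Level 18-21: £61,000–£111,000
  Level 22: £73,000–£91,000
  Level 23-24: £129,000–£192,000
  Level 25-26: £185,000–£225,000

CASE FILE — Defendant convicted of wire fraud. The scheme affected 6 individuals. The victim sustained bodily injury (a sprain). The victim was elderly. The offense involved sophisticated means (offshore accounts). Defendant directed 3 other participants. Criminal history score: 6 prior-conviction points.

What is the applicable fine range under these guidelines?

£41,000–£65,000

Base offense level for wire fraud: 5.
S2 applies (level before this adjustment is 5 ≥ 4, so +4): 5 + 4 = 9.
S4 applies (level before this adjustment is 9 < 16, so +1): 9 + 1 = 10.
S6 applies: 10 + 3 = 13.
S7 applies: 13 + 2 = 15.
Final offense level: 15.
Level 15 falls in the 14-17 band.
Fine table: Level 14-17 → £41,000–£65,000.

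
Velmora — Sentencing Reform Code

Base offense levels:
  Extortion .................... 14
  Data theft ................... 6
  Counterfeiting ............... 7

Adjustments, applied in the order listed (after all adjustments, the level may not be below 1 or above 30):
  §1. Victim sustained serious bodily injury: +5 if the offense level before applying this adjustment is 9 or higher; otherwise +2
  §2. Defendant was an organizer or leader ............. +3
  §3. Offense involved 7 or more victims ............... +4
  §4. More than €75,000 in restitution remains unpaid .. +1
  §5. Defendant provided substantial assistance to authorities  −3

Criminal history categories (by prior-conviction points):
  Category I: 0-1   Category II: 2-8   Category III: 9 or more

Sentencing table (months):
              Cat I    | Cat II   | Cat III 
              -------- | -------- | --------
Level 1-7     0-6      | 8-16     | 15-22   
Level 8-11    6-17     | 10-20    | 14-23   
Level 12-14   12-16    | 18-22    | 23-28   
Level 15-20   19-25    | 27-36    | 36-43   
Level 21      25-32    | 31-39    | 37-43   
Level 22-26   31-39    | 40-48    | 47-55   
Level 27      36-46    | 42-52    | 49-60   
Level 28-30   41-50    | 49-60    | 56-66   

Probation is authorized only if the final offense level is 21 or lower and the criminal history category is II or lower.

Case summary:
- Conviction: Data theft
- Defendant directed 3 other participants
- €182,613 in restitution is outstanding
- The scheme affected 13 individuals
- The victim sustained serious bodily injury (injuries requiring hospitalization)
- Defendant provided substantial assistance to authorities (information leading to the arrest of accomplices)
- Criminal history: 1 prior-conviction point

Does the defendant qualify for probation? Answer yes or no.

Yes

Base offense level for data theft: 6.
§1 applies (level before this adjustment is 6 < 9, so +2): 6 + 2 = 8.
§2 applies: 8 + 3 = 11.
§3 applies: 11 + 4 = 15.
§4 applies: 15 + 1 = 16.
§5 applies: 16 − 3 = 13.
Final offense level: 13.
Criminal history: 1 prior point → Category I (0-1).
Level 13 falls in the 12-14 band.
Grid: Level 12-14 × Category I = 12-16 months.
Probation check: level 13 ≤ 21 and category I ≤ II → eligible.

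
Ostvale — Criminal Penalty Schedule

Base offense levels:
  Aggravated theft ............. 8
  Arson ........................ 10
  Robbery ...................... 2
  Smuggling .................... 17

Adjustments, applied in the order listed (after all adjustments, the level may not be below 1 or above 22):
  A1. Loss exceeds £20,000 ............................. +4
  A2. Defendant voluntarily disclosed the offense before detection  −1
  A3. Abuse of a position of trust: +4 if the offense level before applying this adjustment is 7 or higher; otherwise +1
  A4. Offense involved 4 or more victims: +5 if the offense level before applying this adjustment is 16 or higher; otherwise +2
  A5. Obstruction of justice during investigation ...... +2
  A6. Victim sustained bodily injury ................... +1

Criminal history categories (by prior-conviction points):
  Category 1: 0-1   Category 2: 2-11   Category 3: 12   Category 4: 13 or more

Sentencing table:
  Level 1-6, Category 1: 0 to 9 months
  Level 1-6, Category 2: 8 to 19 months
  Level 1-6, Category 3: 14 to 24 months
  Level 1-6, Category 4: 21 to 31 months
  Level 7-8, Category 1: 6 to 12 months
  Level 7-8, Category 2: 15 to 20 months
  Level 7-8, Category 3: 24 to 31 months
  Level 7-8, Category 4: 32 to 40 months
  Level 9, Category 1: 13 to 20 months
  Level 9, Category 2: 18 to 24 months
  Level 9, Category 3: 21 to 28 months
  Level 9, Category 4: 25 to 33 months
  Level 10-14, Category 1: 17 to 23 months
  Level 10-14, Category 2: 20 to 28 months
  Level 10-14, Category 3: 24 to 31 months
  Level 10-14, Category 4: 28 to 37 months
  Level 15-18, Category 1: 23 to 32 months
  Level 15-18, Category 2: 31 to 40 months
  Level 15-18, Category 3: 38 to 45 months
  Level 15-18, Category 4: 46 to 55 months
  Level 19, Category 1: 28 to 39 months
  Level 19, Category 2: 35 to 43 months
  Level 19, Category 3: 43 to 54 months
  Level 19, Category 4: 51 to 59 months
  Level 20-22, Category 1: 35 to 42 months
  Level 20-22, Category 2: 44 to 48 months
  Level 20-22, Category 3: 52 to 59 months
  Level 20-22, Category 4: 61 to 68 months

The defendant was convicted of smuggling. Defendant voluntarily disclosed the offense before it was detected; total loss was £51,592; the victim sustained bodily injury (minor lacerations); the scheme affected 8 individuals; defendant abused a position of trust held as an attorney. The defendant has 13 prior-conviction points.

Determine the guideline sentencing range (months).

Base offense level for smuggling: 17.
A1 applies: 17 + 4 = 21.
A2 applies: 21 − 1 = 20.
A3 applies (level before this adjustment is 20 ≥ 7, so +4): 20 + 4 = 24.
A4 applies (level before this adjustment is 24 ≥ 16, so +5): 24 + 5 = 29.
A6 applies: 29 + 1 = 30.
Level 30 exceeds the maximum of 22; capped at 22.
Final offense level: 22.
Criminal history: 13 prior points → Category 4 (13+).
Level 22 falls in the 20-22 band.
Grid: Level 20-22 × Category 4 = 61-68 months.

61-68 months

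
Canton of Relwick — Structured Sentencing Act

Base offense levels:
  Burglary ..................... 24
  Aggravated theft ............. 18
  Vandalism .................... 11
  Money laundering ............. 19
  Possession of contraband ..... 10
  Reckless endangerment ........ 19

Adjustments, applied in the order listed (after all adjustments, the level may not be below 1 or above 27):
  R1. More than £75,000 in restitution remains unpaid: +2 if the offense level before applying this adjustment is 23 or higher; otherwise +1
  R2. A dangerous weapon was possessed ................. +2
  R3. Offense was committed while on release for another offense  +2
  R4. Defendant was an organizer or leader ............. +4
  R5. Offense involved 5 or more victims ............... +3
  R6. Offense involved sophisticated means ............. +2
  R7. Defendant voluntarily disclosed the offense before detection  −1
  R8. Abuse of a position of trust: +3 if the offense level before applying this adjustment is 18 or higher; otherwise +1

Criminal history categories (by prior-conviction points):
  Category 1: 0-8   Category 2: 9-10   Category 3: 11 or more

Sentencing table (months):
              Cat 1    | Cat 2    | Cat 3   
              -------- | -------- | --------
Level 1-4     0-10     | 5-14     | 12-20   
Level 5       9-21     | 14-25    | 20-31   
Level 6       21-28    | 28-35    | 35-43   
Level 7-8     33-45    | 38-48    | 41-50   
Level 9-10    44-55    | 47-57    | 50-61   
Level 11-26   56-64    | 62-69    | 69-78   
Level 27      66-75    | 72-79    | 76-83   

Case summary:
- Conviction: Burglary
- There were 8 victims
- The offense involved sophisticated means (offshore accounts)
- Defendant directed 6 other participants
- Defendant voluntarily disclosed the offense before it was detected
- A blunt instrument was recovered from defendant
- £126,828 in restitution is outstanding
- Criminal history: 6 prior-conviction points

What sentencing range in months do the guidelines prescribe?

Base offense level for burglary: 24.
R1 applies (level before this adjustment is 24 ≥ 23, so +2): 24 + 2 = 26.
R2 applies: 26 + 2 = 28.
R3 does not apply.
R4 applies: 28 + 4 = 32.
R5 applies: 32 + 3 = 35.
R6 applies: 35 + 2 = 37.
R7 applies: 37 − 1 = 36.
Level 36 exceeds the maximum of 27; capped at 27.
Final offense level: 27.
Criminal history: 6 prior points → Category 1 (0-8).
Level 27 falls in the 27 band.
Grid: Level 27 × Category 1 = 66-75 months.

66-75 months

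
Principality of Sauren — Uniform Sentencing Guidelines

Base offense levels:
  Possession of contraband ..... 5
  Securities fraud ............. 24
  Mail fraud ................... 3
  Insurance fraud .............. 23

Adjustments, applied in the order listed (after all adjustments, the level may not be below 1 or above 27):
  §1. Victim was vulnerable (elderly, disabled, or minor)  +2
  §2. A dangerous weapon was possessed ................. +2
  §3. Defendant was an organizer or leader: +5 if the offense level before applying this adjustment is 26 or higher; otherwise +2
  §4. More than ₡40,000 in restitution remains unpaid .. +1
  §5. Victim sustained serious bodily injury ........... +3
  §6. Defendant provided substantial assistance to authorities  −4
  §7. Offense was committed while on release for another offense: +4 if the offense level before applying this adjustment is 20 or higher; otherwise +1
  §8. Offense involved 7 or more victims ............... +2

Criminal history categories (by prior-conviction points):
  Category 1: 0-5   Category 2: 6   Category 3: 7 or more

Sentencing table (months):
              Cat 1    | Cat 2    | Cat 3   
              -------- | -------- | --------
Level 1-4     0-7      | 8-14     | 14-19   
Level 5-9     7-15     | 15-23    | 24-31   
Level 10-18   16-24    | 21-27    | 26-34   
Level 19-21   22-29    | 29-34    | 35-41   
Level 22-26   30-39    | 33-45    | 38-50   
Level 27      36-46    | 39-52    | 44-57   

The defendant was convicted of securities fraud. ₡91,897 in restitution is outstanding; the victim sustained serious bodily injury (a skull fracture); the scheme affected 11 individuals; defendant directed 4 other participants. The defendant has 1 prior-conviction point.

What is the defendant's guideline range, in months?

Base offense level for securities fraud: 24.
§1 does not apply.
§3 applies (level before this adjustment is 24 < 26, so +2): 24 + 2 = 26.
§4 applies: 26 + 1 = 27.
§5 applies: 27 + 3 = 30.
§6 does not apply.
§8 applies: 30 + 2 = 32.
Level 32 exceeds the maximum of 27; capped at 27.
Final offense level: 27.
Criminal history: 1 prior point → Category 1 (0-5).
Level 27 falls in the 27 band.
Grid: Level 27 × Category 1 = 36-46 months.

36-46 months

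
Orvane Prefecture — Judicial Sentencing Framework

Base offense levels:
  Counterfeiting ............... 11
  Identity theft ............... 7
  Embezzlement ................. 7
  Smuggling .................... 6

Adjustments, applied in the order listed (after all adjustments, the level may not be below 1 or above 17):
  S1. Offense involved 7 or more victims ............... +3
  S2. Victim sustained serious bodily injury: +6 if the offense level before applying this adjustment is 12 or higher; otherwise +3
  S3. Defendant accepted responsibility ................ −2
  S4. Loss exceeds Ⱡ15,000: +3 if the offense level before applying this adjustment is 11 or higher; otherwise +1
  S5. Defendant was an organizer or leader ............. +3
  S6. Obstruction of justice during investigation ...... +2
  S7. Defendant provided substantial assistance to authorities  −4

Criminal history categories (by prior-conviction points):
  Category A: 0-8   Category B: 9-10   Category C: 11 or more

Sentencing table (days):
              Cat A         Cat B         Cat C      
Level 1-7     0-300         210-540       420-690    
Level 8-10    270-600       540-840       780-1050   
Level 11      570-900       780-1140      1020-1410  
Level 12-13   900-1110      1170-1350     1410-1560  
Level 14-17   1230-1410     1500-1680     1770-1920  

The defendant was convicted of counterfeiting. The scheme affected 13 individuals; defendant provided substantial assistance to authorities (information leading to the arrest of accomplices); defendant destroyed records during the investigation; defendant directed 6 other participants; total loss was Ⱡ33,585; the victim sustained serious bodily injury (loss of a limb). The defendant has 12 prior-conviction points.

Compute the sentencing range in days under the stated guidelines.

1770-1920 days

Base offense level for counterfeiting: 11.
S1 applies: 11 + 3 = 14.
S2 applies (level before this adjustment is 14 ≥ 12, so +6): 14 + 6 = 20.
S4 applies (level before this adjustment is 20 ≥ 11, so +3): 20 + 3 = 23.
S5 applies: 23 + 3 = 26.
S6 applies: 26 + 2 = 28.
S7 applies: 28 − 4 = 24.
Level 24 exceeds the maximum of 17; capped at 17.
Final offense level: 17.
Criminal history: 12 prior points → Category C (11+).
Level 17 falls in the 14-17 band.
Grid: Level 14-17 × Category C = 1770-1920 days.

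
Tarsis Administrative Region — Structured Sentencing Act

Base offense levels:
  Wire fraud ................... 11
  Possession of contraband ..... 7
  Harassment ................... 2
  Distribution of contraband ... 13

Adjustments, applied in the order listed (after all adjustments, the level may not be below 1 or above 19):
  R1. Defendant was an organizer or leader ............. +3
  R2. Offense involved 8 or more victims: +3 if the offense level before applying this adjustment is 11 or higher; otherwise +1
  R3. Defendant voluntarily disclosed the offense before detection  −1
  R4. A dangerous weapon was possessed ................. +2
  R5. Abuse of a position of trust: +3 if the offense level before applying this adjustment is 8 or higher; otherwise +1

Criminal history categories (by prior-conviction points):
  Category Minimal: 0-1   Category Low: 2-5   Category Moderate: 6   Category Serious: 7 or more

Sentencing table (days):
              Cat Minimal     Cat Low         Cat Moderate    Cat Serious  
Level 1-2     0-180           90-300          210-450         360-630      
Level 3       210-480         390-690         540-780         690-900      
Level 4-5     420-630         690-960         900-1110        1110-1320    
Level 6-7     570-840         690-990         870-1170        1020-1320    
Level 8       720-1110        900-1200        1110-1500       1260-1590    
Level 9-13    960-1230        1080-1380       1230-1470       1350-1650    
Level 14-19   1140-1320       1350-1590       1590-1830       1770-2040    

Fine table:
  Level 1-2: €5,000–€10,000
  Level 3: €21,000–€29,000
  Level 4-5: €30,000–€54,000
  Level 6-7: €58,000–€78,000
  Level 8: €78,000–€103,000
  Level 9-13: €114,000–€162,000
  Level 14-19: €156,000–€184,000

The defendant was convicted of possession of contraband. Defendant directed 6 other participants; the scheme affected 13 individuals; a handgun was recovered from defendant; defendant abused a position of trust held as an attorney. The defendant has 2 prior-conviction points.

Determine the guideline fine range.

€156,000–€184,000

Base offense level for possession of contraband: 7.
R1 applies: 7 + 3 = 10.
R2 applies (level before this adjustment is 10 < 11, so +1): 10 + 1 = 11.
R3 does not apply.
R4 applies: 11 + 2 = 13.
R5 applies (level before this adjustment is 13 ≥ 8, so +3): 13 + 3 = 16.
Final offense level: 16.
Level 16 falls in the 14-19 band.
Fine table: Level 14-19 → €156,000–€184,000.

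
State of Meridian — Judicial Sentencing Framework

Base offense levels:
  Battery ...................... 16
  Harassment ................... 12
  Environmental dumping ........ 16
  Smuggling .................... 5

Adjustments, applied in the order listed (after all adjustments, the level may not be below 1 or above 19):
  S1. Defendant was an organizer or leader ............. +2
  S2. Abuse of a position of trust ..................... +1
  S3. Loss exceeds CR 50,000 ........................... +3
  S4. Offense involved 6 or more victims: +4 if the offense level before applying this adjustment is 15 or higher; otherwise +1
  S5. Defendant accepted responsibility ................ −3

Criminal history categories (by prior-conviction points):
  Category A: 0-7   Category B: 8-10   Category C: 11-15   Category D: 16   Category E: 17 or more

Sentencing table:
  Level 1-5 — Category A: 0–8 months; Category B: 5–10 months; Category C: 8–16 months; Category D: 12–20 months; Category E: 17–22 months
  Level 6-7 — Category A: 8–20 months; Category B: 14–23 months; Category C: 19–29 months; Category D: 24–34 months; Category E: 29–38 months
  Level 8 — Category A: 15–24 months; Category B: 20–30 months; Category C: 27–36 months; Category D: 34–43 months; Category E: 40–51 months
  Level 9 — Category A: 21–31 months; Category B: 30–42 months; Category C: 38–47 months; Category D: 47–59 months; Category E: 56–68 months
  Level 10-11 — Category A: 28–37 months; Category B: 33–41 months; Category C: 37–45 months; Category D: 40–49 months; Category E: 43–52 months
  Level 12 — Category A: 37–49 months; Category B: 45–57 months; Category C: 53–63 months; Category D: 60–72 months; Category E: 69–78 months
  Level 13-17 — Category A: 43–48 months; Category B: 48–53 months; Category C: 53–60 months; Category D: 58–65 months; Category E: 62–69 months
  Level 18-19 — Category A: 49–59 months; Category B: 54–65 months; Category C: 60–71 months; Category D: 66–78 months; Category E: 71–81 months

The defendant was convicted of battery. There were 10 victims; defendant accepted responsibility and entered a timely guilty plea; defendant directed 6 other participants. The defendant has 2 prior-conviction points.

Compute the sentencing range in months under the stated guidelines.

Base offense level for battery: 16.
S1 applies: 16 + 2 = 18.
S3 does not apply.
S4 applies (level before this adjustment is 18 ≥ 15, so +4): 18 + 4 = 22.
S5 applies: 22 − 3 = 19.
Final offense level: 19.
Criminal history: 2 prior points → Category A (0-7).
Level 19 falls in the 18-19 band.
Grid: Level 18-19 × Category A = 49-59 months.

49-59 months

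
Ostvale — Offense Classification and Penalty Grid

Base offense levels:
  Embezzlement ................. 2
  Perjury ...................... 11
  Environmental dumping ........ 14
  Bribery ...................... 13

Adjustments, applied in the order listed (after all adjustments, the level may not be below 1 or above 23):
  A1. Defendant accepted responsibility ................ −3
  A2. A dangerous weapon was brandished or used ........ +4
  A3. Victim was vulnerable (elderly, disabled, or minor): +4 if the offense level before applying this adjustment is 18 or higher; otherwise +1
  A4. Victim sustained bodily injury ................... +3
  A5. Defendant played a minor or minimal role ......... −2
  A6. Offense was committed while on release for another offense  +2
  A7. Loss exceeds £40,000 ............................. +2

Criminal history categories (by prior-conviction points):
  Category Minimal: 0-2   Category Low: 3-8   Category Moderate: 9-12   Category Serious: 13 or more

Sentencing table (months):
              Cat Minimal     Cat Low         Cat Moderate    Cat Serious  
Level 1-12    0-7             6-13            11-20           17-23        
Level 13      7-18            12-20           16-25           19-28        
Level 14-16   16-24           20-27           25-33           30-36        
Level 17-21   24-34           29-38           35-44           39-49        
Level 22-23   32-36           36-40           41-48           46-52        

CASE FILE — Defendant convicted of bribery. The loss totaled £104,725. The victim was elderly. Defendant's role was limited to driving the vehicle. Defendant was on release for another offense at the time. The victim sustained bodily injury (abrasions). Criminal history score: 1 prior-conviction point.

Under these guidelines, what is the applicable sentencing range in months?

24-34 months

Base offense level for bribery: 13.
A3 applies (level before this adjustment is 13 < 18, so +1): 13 + 1 = 14.
A4 applies: 14 + 3 = 17.
A5 applies: 17 − 2 = 15.
A6 applies: 15 + 2 = 17.
A7 applies: 17 + 2 = 19.
Final offense level: 19.
Criminal history: 1 prior point → Category Minimal (0-2).
Level 19 falls in the 17-21 band.
Grid: Level 17-21 × Category Minimal = 24-34 months.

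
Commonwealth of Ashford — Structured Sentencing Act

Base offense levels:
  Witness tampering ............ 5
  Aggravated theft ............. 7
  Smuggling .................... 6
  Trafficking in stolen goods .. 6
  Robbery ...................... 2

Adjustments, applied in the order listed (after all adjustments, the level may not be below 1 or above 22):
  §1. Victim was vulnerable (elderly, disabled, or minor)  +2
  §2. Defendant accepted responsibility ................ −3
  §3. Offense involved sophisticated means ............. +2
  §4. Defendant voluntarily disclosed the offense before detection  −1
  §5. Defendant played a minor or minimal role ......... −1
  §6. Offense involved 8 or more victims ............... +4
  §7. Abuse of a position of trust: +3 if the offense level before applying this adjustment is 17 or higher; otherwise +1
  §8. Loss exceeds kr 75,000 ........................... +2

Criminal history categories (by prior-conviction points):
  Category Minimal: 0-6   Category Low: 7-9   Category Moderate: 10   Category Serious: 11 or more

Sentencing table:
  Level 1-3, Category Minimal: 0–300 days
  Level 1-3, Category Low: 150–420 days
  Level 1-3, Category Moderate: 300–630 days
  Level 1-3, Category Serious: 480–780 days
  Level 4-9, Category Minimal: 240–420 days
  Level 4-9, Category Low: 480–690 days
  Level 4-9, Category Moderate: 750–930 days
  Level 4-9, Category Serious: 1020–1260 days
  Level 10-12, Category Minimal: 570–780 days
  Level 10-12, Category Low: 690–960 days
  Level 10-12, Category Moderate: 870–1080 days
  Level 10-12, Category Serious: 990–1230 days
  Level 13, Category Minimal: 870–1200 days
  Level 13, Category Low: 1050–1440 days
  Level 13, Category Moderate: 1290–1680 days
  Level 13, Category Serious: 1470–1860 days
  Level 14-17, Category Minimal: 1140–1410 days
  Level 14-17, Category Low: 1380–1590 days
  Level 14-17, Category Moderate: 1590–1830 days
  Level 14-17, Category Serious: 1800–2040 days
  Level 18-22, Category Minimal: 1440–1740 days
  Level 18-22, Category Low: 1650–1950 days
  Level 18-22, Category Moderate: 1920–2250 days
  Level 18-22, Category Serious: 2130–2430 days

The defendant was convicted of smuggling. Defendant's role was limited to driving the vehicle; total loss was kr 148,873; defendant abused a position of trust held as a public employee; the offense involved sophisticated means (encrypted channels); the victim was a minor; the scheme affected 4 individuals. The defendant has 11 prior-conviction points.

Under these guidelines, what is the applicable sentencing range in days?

990-1230 days

Base offense level for smuggling: 6.
§1 applies: 6 + 2 = 8.
§2 does not apply.
§3 applies: 8 + 2 = 10.
§5 applies: 10 − 1 = 9.
§7 applies (level before this adjustment is 9 < 17, so +1): 9 + 1 = 10.
§8 applies: 10 + 2 = 12.
Final offense level: 12.
Criminal history: 11 prior points → Category Serious (11+).
Level 12 falls in the 10-12 band.
Grid: Level 10-12 × Category Serious = 990-1230 days.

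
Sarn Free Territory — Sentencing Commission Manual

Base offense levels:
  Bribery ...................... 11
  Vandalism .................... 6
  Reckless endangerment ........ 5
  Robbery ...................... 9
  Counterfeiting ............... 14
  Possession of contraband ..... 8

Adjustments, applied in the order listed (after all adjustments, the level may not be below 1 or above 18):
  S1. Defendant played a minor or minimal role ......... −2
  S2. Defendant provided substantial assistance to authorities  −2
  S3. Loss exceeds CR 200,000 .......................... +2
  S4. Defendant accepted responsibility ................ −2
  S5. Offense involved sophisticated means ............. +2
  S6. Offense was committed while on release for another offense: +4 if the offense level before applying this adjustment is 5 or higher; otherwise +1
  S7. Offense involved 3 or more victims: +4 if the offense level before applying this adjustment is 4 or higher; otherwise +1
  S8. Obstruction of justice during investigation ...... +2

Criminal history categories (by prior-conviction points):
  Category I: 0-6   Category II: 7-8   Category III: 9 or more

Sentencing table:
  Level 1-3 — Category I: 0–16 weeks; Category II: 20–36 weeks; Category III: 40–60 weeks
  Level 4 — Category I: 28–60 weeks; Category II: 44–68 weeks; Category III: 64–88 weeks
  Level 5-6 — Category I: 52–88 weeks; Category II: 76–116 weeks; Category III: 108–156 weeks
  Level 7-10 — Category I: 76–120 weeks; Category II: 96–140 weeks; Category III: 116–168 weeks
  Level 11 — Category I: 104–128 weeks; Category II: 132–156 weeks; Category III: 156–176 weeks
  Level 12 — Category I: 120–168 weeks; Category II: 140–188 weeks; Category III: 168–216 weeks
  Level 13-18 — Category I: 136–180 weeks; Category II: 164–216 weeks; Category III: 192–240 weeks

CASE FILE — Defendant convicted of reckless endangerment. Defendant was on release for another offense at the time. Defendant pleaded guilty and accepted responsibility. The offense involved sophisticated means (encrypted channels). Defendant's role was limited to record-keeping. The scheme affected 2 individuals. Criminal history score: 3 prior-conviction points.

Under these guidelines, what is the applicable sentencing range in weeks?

28-60 weeks

Base offense level for reckless endangerment: 5.
S1 applies: 5 − 2 = 3.
S3 does not apply.
S4 applies: 3 − 2 = 1.
S5 applies: 1 + 2 = 3.
S6 applies (level before this adjustment is 3 < 5, so +1): 3 + 1 = 4.
Final offense level: 4.
Criminal history: 3 prior points → Category I (0-6).
Level 4 falls in the 4 band.
Grid: Level 4 × Category I = 28-60 weeks.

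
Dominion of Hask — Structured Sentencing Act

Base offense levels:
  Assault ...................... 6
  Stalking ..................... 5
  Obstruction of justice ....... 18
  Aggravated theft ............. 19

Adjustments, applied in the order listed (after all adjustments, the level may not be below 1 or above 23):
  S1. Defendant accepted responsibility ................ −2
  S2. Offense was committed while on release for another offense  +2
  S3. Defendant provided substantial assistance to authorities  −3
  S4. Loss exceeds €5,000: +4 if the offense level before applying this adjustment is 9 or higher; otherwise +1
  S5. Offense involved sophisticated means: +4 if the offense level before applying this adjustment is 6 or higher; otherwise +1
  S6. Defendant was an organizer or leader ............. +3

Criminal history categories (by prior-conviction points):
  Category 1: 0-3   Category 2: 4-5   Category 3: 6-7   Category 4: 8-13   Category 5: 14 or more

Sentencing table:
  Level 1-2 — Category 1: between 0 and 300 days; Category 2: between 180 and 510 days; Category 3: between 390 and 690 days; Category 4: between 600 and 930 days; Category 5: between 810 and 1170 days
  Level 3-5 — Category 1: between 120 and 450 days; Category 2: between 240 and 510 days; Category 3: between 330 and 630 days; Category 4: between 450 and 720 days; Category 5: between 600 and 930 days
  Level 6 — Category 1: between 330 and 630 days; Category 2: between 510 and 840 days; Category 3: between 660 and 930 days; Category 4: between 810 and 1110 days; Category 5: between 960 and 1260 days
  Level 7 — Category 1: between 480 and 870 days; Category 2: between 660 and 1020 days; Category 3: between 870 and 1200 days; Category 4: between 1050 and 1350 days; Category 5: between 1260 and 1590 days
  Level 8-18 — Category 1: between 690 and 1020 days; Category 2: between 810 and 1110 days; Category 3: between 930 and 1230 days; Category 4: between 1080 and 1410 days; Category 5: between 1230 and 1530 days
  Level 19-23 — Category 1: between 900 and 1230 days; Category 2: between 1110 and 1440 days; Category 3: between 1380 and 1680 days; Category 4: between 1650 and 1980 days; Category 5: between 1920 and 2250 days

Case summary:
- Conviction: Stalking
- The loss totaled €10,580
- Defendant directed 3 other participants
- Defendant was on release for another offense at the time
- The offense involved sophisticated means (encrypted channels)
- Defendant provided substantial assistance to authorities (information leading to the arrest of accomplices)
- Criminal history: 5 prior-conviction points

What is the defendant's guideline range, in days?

810-1110 days

Base offense level for stalking: 5.
S1 does not apply.
S2 applies: 5 + 2 = 7.
S3 applies: 7 − 3 = 4.
S4 applies (level before this adjustment is 4 < 9, so +1): 4 + 1 = 5.
S5 applies (level before this adjustment is 5 < 6, so +1): 5 + 1 = 6.
S6 applies: 6 + 3 = 9.
Final offense level: 9.
Criminal history: 5 prior points → Category 2 (4-5).
Level 9 falls in the 8-18 band.
Grid: Level 8-18 × Category 2 = 810-1110 days.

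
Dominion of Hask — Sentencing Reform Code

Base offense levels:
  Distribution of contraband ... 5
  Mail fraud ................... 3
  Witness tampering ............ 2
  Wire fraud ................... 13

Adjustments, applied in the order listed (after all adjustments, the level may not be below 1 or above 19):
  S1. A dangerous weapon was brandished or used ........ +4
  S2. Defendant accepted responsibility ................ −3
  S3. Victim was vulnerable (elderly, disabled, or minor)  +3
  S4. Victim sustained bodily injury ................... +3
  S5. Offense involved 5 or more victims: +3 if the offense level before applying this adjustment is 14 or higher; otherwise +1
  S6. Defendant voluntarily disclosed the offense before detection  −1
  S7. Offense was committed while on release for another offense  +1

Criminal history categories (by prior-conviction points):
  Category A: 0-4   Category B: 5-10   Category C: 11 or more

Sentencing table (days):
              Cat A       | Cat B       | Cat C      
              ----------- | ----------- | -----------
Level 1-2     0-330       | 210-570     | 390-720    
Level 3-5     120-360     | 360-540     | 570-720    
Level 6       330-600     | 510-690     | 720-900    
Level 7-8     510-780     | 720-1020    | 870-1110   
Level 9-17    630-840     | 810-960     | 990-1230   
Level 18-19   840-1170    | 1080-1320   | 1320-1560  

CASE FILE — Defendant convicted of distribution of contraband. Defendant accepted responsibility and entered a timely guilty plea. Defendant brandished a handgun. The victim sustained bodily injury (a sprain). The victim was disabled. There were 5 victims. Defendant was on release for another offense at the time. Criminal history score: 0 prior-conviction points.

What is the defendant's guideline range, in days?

Base offense level for distribution of contraband: 5.
S1 applies: 5 + 4 = 9.
S2 applies: 9 − 3 = 6.
S3 applies: 6 + 3 = 9.
S4 applies: 9 + 3 = 12.
S5 applies (level before this adjustment is 12 < 14, so +1): 12 + 1 = 13.
S6 does not apply.
S7 applies: 13 + 1 = 14.
Final offense level: 14.
Criminal history: 0 prior points → Category A (0-4).
Level 14 falls in the 9-17 band.
Grid: Level 9-17 × Category A = 630-840 days.

630-840 days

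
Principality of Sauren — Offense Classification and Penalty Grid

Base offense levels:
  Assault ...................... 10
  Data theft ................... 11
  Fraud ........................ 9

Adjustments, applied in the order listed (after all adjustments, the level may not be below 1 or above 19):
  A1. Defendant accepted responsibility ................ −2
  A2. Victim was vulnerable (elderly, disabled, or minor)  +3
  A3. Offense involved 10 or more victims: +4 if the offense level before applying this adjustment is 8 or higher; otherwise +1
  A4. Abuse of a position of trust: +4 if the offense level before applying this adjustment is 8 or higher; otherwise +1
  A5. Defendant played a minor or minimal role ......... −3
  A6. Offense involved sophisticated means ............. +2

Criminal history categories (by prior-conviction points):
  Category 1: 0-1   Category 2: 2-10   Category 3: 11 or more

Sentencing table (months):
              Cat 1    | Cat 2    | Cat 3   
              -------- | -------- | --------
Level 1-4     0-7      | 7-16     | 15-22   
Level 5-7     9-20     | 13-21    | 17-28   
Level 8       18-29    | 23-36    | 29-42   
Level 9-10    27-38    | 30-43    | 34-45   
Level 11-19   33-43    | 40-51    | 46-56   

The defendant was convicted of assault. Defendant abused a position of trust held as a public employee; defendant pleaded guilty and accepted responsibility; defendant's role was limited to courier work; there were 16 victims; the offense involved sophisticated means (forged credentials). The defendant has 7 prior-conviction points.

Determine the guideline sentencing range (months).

40-51 months

Base offense level for assault: 10.
A1 applies: 10 − 2 = 8.
A2 does not apply.
A3 applies (level before this adjustment is 8 ≥ 8, so +4): 8 + 4 = 12.
A4 applies (level before this adjustment is 12 ≥ 8, so +4): 12 + 4 = 16.
A5 applies: 16 − 3 = 13.
A6 applies: 13 + 2 = 15.
Final offense level: 15.
Criminal history: 7 prior points → Category 2 (2-10).
Level 15 falls in the 11-19 band.
Grid: Level 11-19 × Category 2 = 40-51 months.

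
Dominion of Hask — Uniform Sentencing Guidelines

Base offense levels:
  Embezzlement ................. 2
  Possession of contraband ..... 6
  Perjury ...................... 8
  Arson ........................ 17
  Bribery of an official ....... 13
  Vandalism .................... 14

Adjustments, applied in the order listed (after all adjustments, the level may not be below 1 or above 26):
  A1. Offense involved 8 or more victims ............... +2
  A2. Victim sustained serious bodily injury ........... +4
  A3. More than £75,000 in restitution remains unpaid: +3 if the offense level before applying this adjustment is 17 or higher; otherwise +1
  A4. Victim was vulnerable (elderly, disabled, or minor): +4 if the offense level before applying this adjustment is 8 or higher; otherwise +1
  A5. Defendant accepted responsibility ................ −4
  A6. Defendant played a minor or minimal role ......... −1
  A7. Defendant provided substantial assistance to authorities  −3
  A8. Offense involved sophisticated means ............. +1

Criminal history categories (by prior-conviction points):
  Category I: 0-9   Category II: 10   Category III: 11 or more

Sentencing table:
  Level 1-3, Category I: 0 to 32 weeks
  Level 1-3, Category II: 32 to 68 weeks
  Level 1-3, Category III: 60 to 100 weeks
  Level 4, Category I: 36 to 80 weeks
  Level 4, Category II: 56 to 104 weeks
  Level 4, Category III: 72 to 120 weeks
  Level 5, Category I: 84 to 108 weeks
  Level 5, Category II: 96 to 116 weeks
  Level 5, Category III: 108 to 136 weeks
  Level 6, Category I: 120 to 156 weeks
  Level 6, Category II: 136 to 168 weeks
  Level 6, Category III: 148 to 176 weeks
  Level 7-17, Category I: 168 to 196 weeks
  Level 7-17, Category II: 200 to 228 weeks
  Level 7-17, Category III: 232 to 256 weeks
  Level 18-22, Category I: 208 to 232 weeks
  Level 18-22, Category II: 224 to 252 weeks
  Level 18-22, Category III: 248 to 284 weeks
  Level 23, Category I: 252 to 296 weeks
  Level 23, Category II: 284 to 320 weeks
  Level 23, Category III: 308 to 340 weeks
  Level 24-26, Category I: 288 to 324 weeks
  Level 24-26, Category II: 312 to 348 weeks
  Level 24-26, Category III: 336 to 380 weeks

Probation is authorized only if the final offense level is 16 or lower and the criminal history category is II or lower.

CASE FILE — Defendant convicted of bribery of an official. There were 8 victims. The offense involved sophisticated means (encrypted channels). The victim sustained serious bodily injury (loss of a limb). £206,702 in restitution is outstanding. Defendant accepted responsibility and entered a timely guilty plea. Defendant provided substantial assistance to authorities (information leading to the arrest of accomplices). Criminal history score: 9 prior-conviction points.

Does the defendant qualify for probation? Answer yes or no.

Base offense level for bribery of an official: 13.
A1 applies: 13 + 2 = 15.
A2 applies: 15 + 4 = 19.
A3 applies (level before this adjustment is 19 ≥ 17, so +3): 19 + 3 = 22.
A4 does not apply.
A5 applies: 22 − 4 = 18.
A6 does not apply.
A7 applies: 18 − 3 = 15.
A8 applies: 15 + 1 = 16.
Final offense level: 16.
Criminal history: 9 prior points → Category I (0-9).
Level 16 falls in the 7-17 band.
Grid: Level 7-17 × Category I = 168-196 weeks.
Probation check: level 16 ≤ 16 and category I ≤ II → eligible.

Yes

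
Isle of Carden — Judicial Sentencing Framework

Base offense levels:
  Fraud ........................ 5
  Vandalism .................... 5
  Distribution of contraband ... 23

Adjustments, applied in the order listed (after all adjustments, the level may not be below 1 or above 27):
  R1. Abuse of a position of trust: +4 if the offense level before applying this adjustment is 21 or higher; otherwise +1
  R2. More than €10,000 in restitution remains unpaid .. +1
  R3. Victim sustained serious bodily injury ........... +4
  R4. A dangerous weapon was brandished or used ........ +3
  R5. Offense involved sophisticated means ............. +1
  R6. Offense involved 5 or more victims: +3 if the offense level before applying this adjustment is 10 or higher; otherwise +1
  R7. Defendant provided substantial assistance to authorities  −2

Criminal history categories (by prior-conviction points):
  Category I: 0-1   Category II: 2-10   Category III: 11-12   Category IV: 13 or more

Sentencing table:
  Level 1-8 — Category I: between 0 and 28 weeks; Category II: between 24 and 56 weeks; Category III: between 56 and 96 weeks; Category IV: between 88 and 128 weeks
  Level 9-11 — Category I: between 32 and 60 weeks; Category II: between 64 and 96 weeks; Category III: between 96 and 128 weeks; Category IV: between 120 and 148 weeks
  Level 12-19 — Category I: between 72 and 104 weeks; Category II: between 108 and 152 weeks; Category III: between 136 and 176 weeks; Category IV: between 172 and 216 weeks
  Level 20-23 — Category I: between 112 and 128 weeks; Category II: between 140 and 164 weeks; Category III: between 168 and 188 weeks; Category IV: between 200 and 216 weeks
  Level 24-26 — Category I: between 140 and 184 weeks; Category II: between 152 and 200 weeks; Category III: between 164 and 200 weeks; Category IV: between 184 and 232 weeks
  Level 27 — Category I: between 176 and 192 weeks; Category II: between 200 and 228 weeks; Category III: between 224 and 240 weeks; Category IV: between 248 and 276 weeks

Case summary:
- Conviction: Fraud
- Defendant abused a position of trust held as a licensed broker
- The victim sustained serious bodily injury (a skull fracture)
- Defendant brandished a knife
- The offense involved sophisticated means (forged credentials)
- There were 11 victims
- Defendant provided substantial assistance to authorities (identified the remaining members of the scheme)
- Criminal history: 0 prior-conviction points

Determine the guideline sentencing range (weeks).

72-104 weeks

Base offense level for fraud: 5.
R1 applies (level before this adjustment is 5 < 21, so +1): 5 + 1 = 6.
R2 does not apply.
R3 applies: 6 + 4 = 10.
R4 applies: 10 + 3 = 13.
R5 applies: 13 + 1 = 14.
R6 applies (level before this adjustment is 14 ≥ 10, so +3): 14 + 3 = 17.
R7 applies: 17 − 2 = 15.
Final offense level: 15.
Criminal history: 0 prior points → Category I (0-1).
Level 15 falls in the 12-19 band.
Grid: Level 12-19 × Category I = 72-104 weeks.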